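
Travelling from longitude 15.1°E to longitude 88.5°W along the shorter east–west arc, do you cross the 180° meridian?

Signed shortest Δλ = ((-88.5 − 15.1 + 180) mod 360) − 180 = -103.6°.
Going west by 103.6° from +15.1° reaches -88.5° without touching 180°.

No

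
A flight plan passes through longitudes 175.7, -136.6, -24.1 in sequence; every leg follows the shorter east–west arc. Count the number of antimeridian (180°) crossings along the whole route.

Leg 1: +175.7° → -136.6°, shortest Δλ = 47.7° (east) — crosses 180°.
Leg 2: -136.6° → -24.1°, shortest Δλ = 112.5° (east) — does not cross 180°.
Total crossings: 1.

1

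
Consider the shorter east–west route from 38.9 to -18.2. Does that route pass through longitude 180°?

Signed shortest Δλ = ((-18.2 − 38.9 + 180) mod 360) − 180 = -57.1°.
Going west by 57.1° from +38.9° reaches -18.2° without touching 180°.

No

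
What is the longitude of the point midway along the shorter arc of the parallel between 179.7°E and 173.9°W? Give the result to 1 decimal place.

Signed shortest Δλ from +179.7° to -173.9° is +6.4°.
Midpoint longitude = +179.7° + (+6.4°)/2 = +179.7° + 3.2° = +182.9°.
Normalise into (−180°, 180°]: -177.1°.
(The naïve average (+179.7 + -173.9)/2 = 2.9° is on the wrong side of the globe.)

177.1°W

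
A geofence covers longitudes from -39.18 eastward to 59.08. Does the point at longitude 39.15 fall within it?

Band width going east from -39.18° to +59.08°: ((59.08 − -39.18) mod 360) = 98.26°.
Offset of +39.15° east of the west edge: ((39.15 − -39.18) mod 360) = 78.33°.
78.33° ≤ 98.26° ⇒ inside.

Yes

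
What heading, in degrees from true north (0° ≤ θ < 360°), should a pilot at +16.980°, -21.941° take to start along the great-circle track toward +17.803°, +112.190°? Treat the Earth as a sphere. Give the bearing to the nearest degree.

Δλ = 112.190 − -21.941 = 134.131°.
θ = atan2( sin Δλ · cos φ₂ , cos φ₁ · sin φ₂ − sin φ₁ · cos φ₂ · cos Δλ )
  = atan2(0.68338, 0.48603) = 54.579° → normalised to [0°, 360°): 54.579°.

55°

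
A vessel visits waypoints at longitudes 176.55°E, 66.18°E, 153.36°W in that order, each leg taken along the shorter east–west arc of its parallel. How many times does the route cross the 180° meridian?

Leg 1: +176.55° → +66.18°, shortest Δλ = -110.37° (west) — does not cross 180°.
Leg 2: +66.18° → -153.36°, shortest Δλ = 140.46° (east) — crosses 180°.
Total crossings: 1.

1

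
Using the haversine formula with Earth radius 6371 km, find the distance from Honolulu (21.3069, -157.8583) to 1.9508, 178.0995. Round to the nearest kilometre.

3378 km

Δλ = 178.0995 − -157.8583 = 335.9578°; wrapped into (−180°, 180°]: -24.0422°.
Δφ = 1.9508 − 21.3069 = -19.3561°.
a = sin²(Δφ/2) + cos φ₁ · cos φ₂ · sin²(Δλ/2) = 0.068650.
c = 2·atan2(√a, √(1−a)) = 0.53021 rad → d = 6371·c ≈ 3377.99 km.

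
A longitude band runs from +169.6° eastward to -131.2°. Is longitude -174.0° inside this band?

Yes

Band width going east from +169.6° to -131.2°: ((-131.2 − 169.6) mod 360) = 59.2°.
Offset of -174.0° east of the west edge: ((-174.0 − 169.6) mod 360) = 16.4°.
16.4° ≤ 59.2° ⇒ inside.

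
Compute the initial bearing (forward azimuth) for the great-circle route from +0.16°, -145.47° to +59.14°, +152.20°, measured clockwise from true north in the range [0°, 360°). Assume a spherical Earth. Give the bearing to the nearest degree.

Δλ = 152.20 − -145.47 = 297.67°; wrapped into (−180°, 180°]: -62.33°.
θ = atan2( sin Δλ · cos φ₂ , cos φ₁ · sin φ₂ − sin φ₁ · cos φ₂ · cos Δλ )
  = atan2(-0.45428, 0.85775) = -27.906° → normalised to [0°, 360°): 332.094°.

332°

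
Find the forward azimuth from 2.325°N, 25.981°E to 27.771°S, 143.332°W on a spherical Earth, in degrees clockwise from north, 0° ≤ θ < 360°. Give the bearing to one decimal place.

Δλ = -143.332 − 25.981 = -169.313°.
θ = atan2( sin Δλ · cos φ₂ , cos φ₁ · sin φ₂ − sin φ₁ · cos φ₂ · cos Δλ )
  = atan2(-0.16408, -0.43028) = -159.126° → normalised to [0°, 360°): 200.874°.

200.9°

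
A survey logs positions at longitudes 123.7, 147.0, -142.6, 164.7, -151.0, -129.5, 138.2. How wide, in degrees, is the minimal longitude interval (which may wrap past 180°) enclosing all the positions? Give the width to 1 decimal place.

Sort the longitudes: -151.0°, -142.6°, -129.5°, +123.7°, +138.2°, +147.0°, +164.7°.
Eastward gaps between consecutive values (wrapping around): 8.4°, 13.1°, 253.2°, 14.5°, 8.8°, 17.7°, 44.3°.
Largest gap = 253.2° ⇒ minimal covering band is its complement: 360° − 253.2° = 106.8°.
Band runs from +123.7° eastward to -129.5°, crossing the antimeridian.

106.8°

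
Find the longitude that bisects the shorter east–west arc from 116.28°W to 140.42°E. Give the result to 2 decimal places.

167.93°W

Signed shortest Δλ from -116.28° to +140.42° is -103.30°.
Midpoint longitude = -116.28° + (-103.30°)/2 = -116.28° − 51.65° = -167.93°.
(The naïve average (-116.28 + +140.42)/2 = 12.07° is on the wrong side of the globe.)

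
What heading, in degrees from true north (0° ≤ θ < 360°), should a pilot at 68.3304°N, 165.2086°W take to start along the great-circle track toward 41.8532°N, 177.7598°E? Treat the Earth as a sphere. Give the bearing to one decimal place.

Δλ = 177.7598 − -165.2086 = 342.9684°; wrapped into (−180°, 180°]: -17.0316°.
θ = atan2( sin Δλ · cos φ₂ , cos φ₁ · sin φ₂ − sin φ₁ · cos φ₂ · cos Δλ )
  = atan2(-0.21817, -0.41548) = -152.296° → normalised to [0°, 360°): 207.704°.

207.7°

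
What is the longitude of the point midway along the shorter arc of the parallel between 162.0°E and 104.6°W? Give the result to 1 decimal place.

Signed shortest Δλ from +162.0° to -104.6° is +93.4°.
Midpoint longitude = +162.0° + (+93.4°)/2 = +162.0° + 46.7° = +208.7°.
Normalise into (−180°, 180°]: -151.3°.
(The naïve average (+162.0 + -104.6)/2 = 28.7° is on the wrong side of the globe.)

151.3°W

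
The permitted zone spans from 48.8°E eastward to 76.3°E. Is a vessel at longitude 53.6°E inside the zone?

Band width going east from +48.8° to +76.3°: ((76.3 − 48.8) mod 360) = 27.5°.
Offset of +53.6° east of the west edge: ((53.6 − 48.8) mod 360) = 4.8°.
4.8° ≤ 27.5° ⇒ inside.

Yes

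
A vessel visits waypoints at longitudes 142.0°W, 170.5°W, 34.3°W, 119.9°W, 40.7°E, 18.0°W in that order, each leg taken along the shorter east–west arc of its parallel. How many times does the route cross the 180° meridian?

Leg 1: -142.0° → -170.5°, shortest Δλ = -28.5° (west) — does not cross 180°.
Leg 2: -170.5° → -34.3°, shortest Δλ = 136.2° (east) — does not cross 180°.
Leg 3: -34.3° → -119.9°, shortest Δλ = -85.6° (west) — does not cross 180°.
Leg 4: -119.9° → +40.7°, shortest Δλ = 160.6° (east) — does not cross 180°.
Leg 5: +40.7° → -18.0°, shortest Δλ = -58.7° (west) — does not cross 180°.
Total crossings: 0.

0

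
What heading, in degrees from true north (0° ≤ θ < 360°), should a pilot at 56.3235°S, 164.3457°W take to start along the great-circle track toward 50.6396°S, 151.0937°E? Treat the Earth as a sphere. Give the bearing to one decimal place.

Δλ = 151.0937 − -164.3457 = 315.4394°; wrapped into (−180°, 180°]: -44.5606°.
θ = atan2( sin Δλ · cos φ₂ , cos φ₁ · sin φ₂ − sin φ₁ · cos φ₂ · cos Δλ )
  = atan2(-0.44499, -0.05269) = -96.753° → normalised to [0°, 360°): 263.247°.

263.2°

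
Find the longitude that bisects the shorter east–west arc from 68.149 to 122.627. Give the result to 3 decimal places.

Signed shortest Δλ from +68.149° to +122.627° is +54.478°.
Midpoint longitude = +68.149° + (+54.478°)/2 = +68.149° + 27.239° = +95.388°.

+95.388°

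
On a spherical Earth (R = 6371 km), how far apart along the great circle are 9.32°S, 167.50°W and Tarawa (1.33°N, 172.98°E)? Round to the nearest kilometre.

Δλ = 172.98 − -167.50 = 340.48°; wrapped into (−180°, 180°]: -19.52°.
Δφ = 1.33 − -9.32 = 10.65°.
a = sin²(Δφ/2) + cos φ₁ · cos φ₂ · sin²(Δλ/2) = 0.036963.
c = 2·atan2(√a, √(1−a)) = 0.38693 rad → d = 6371·c ≈ 2465.11 km.

2465 km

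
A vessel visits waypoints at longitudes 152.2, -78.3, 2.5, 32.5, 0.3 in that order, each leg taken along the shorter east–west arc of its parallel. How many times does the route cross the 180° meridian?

1

Leg 1: +152.2° → -78.3°, shortest Δλ = 129.5° (east) — crosses 180°.
Leg 2: -78.3° → +2.5°, shortest Δλ = 80.8° (east) — does not cross 180°.
Leg 3: +2.5° → +32.5°, shortest Δλ = 30.0° (east) — does not cross 180°.
Leg 4: +32.5° → +0.3°, shortest Δλ = -32.2° (west) — does not cross 180°.
Total crossings: 1.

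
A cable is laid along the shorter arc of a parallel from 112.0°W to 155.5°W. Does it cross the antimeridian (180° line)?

No

Signed shortest Δλ = ((-155.5 − -112.0 + 180) mod 360) − 180 = -43.5°.
Going west by 43.5° from -112.0° reaches -155.5° without touching 180°.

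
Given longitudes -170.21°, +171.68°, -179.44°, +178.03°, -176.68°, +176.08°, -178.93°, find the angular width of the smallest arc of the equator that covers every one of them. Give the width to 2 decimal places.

Sort the longitudes: -179.44°, -178.93°, -176.68°, -170.21°, +171.68°, +176.08°, +178.03°.
Eastward gaps between consecutive values (wrapping around): 0.51°, 2.25°, 6.47°, 341.89°, 4.40°, 1.95°, 2.53°.
Largest gap = 341.89° ⇒ minimal covering band is its complement: 360° − 341.89° = 18.11°.
Band runs from +171.68° eastward to -170.21°, crossing the antimeridian.

18.11°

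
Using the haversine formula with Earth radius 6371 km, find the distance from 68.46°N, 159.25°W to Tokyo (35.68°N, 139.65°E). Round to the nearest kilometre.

5185 km

Δλ = 139.65 − -159.25 = 298.90°; wrapped into (−180°, 180°]: -61.10°.
Δφ = 35.68 − 68.46 = -32.78°.
a = sin²(Δφ/2) + cos φ₁ · cos φ₂ · sin²(Δλ/2) = 0.156673.
c = 2·atan2(√a, √(1−a)) = 0.81392 rad → d = 6371·c ≈ 5185.48 km.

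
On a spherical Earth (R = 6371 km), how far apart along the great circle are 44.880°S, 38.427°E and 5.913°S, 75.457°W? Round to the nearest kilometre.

Δλ = -75.457 − 38.427 = -113.884°.
Δφ = -5.913 − -44.880 = 38.967°.
a = sin²(Δφ/2) + cos φ₁ · cos φ₂ · sin²(Δλ/2) = 0.606339.
c = 2·atan2(√a, √(1−a)) = 1.78511 rad → d = 6371·c ≈ 11372.94 km.

11373 km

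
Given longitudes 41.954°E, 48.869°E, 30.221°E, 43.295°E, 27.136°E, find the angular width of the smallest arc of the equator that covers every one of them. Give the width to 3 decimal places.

21.733°

Sort the longitudes: +27.136°, +30.221°, +41.954°, +43.295°, +48.869°.
Eastward gaps between consecutive values (wrapping around): 3.085°, 11.733°, 1.341°, 5.574°, 338.267°.
Largest gap = 338.267° ⇒ minimal covering band is its complement: 360° − 338.267° = 21.733°.
Band runs from +27.136° eastward to +48.869°.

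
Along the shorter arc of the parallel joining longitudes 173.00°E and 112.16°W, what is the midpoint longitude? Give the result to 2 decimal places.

149.58°W

Signed shortest Δλ from +173.00° to -112.16° is +74.84°.
Midpoint longitude = +173.00° + (+74.84°)/2 = +173.00° + 37.42° = +210.42°.
Normalise into (−180°, 180°]: -149.58°.
(The naïve average (+173.00 + -112.16)/2 = 30.42° is on the wrong side of the globe.)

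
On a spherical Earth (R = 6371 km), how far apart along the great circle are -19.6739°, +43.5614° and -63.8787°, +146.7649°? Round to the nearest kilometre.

Δλ = 146.7649 − 43.5614 = 103.2035°.
Δφ = -63.8787 − -19.6739 = -44.2048°.
a = sin²(Δφ/2) + cos φ₁ · cos φ₂ · sin²(Δλ/2) = 0.396206.
c = 2·atan2(√a, √(1−a)) = 1.36169 rad → d = 6371·c ≈ 8675.31 km.

8675 km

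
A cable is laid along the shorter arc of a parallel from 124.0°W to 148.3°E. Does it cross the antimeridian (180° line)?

Yes

Naïve |148.3 − -124.0| = 272.3° > 180°, so the shorter arc goes the other way round — across 180°.
Signed shortest Δλ = ((148.3 − -124.0 + 180) mod 360) − 180 = -87.7°.
Going west by 87.7° from -124.0° passes through 180° before reaching +148.3°.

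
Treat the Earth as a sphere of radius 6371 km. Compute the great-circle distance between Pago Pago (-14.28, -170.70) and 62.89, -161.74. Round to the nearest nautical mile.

4652 nmi

Δλ = -161.74 − -170.70 = 8.96°.
Δφ = 62.89 − -14.28 = 77.17°.
a = sin²(Δφ/2) + cos φ₁ · cos φ₂ · sin²(Δλ/2) = 0.391665.
c = 2·atan2(√a, √(1−a)) = 1.35239 rad → d = 6371·c ≈ 8616.10 km ≈ 4652.32 nmi.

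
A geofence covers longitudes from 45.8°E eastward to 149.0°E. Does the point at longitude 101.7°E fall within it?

Band width going east from +45.8° to +149.0°: ((149.0 − 45.8) mod 360) = 103.2°.
Offset of +101.7° east of the west edge: ((101.7 − 45.8) mod 360) = 55.9°.
55.9° ≤ 103.2° ⇒ inside.

Yes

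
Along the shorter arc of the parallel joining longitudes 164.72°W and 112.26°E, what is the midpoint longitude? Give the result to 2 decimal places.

153.77°E

Signed shortest Δλ from -164.72° to +112.26° is -83.02°.
Midpoint longitude = -164.72° + (-83.02°)/2 = -164.72° − 41.51° = -206.23°.
Normalise into (−180°, 180°]: +153.77°.
(The naïve average (-164.72 + +112.26)/2 = -26.23° is on the wrong side of the globe.)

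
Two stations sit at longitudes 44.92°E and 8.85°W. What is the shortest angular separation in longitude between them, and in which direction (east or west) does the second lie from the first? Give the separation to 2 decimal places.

53.77° west

Raw difference: -8.85 − 44.92 = -53.77°.
Normalise into (−180°, 180°]: -53.77° stays -53.77°.
Negative ⇒ the second point lies to the west; separation 53.77°.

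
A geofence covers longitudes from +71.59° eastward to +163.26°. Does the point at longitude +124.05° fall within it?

Band width going east from +71.59° to +163.26°: ((163.26 − 71.59) mod 360) = 91.67°.
Offset of +124.05° east of the west edge: ((124.05 − 71.59) mod 360) = 52.46°.
52.46° ≤ 91.67° ⇒ inside.

Yes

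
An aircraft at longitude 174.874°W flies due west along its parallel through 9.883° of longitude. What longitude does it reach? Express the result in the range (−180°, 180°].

Start at -174.874°; shift −9.883° → -184.757°.
-184.757° lies outside (−180°, 180°]; add 360° → +175.243°.

175.243°E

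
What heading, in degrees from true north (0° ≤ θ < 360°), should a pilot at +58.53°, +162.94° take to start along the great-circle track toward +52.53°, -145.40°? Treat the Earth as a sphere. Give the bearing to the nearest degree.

79°

Δλ = -145.40 − 162.94 = -308.34°; wrapped into (−180°, 180°]: 51.66°.
θ = atan2( sin Δλ · cos φ₂ , cos φ₁ · sin φ₂ − sin φ₁ · cos φ₂ · cos Δλ )
  = atan2(0.47715, 0.09247) = 79.032° → normalised to [0°, 360°): 79.032°.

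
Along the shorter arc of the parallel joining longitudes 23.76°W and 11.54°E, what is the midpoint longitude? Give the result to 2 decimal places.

6.11°W

Signed shortest Δλ from -23.76° to +11.54° is +35.30°.
Midpoint longitude = -23.76° + (+35.30°)/2 = -23.76° + 17.65° = -6.11°.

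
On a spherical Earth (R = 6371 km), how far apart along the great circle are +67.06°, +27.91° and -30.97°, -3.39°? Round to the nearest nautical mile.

Δλ = -3.39 − 27.91 = -31.30°.
Δφ = -30.97 − 67.06 = -98.03°.
a = sin²(Δφ/2) + cos φ₁ · cos φ₂ · sin²(Δλ/2) = 0.594166.
c = 2·atan2(√a, √(1−a)) = 1.76026 rad → d = 6371·c ≈ 11214.61 km ≈ 6055.41 nmi.

6055 nmi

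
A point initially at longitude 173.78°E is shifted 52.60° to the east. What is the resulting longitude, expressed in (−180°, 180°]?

Start at +173.78°; shift +52.60° → +226.38°.
+226.38° lies outside (−180°, 180°]; subtract 360° → -133.62°.

133.62°W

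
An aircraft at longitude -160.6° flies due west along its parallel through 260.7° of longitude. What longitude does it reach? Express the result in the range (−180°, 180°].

-61.3°

Start at -160.6°; shift −260.7° → -421.3°.
-421.3° lies outside (−180°, 180°]; add 360° → -61.3°.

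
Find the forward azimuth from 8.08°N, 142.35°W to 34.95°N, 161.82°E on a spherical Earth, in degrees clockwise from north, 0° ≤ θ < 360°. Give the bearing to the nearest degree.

307°

Δλ = 161.82 − -142.35 = 304.17°; wrapped into (−180°, 180°]: -55.83°.
θ = atan2( sin Δλ · cos φ₂ , cos φ₁ · sin φ₂ − sin φ₁ · cos φ₂ · cos Δλ )
  = atan2(-0.67816, 0.50247) = -53.464° → normalised to [0°, 360°): 306.536°.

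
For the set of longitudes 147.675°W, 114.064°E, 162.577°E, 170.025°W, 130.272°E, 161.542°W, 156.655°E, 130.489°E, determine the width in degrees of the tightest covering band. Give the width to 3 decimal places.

98.261°

Sort the longitudes: -170.025°, -161.542°, -147.675°, +114.064°, +130.272°, +130.489°, +156.655°, +162.577°.
Eastward gaps between consecutive values (wrapping around): 8.483°, 13.867°, 261.739°, 16.208°, 0.217°, 26.166°, 5.922°, 27.398°.
Largest gap = 261.739° ⇒ minimal covering band is its complement: 360° − 261.739° = 98.261°.
Band runs from +114.064° eastward to -147.675°, crossing the antimeridian.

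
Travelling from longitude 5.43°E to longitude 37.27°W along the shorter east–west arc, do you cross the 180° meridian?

Signed shortest Δλ = ((-37.27 − 5.43 + 180) mod 360) − 180 = -42.7°.
Going west by 42.7° from +5.43° reaches -37.27° without touching 180°.

No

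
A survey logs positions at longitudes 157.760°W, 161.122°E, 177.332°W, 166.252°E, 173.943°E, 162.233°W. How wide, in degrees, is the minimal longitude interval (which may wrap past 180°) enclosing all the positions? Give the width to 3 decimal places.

41.118°

Sort the longitudes: -177.332°, -162.233°, -157.760°, +161.122°, +166.252°, +173.943°.
Eastward gaps between consecutive values (wrapping around): 15.099°, 4.473°, 318.882°, 5.130°, 7.691°, 8.725°.
Largest gap = 318.882° ⇒ minimal covering band is its complement: 360° − 318.882° = 41.118°.
Band runs from +161.122° eastward to -157.760°, crossing the antimeridian.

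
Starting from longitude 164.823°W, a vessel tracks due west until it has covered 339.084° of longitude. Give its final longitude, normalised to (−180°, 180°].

143.907°W

Start at -164.823°; shift −339.084° → -503.907°.
-503.907° lies outside (−180°, 180°]; add 360° → -143.907°.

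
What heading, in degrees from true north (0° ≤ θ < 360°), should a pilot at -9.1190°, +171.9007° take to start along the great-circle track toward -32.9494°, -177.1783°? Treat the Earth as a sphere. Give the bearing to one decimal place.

158.6°

Δλ = -177.1783 − 171.9007 = -349.0790°; wrapped into (−180°, 180°]: 10.9210°.
θ = atan2( sin Δλ · cos φ₂ , cos φ₁ · sin φ₂ − sin φ₁ · cos φ₂ · cos Δλ )
  = atan2(0.15898, -0.40644) = 158.637° → normalised to [0°, 360°): 158.637°.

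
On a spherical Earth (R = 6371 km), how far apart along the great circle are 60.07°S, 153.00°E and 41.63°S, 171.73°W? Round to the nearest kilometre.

3151 km

Δλ = -171.73 − 153.00 = -324.73°; wrapped into (−180°, 180°]: 35.27°.
Δφ = -41.63 − -60.07 = 18.44°.
a = sin²(Δφ/2) + cos φ₁ · cos φ₂ · sin²(Δλ/2) = 0.059900.
c = 2·atan2(√a, √(1−a)) = 0.49451 rad → d = 6371·c ≈ 3150.55 km.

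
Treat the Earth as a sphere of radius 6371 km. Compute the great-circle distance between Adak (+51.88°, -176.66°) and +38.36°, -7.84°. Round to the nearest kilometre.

Δλ = -7.84 − -176.66 = 168.82°.
Δφ = 38.36 − 51.88 = -13.52°.
a = sin²(Δφ/2) + cos φ₁ · cos φ₂ · sin²(Δλ/2) = 0.493313.
c = 2·atan2(√a, √(1−a)) = 1.55742 rad → d = 6371·c ≈ 9922.33 km.

9922 km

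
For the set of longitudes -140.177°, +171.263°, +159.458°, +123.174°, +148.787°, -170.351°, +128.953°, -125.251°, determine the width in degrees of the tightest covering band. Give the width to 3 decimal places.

111.575°

Sort the longitudes: -170.351°, -140.177°, -125.251°, +123.174°, +128.953°, +148.787°, +159.458°, +171.263°.
Eastward gaps between consecutive values (wrapping around): 30.174°, 14.926°, 248.425°, 5.779°, 19.834°, 10.671°, 11.805°, 18.386°.
Largest gap = 248.425° ⇒ minimal covering band is its complement: 360° − 248.425° = 111.575°.
Band runs from +123.174° eastward to -125.251°, crossing the antimeridian.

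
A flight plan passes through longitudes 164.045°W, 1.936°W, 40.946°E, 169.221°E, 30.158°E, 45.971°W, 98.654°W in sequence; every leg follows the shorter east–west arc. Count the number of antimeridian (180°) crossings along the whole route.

Leg 1: -164.045° → -1.936°, shortest Δλ = 162.109° (east) — does not cross 180°.
Leg 2: -1.936° → +40.946°, shortest Δλ = 42.882° (east) — does not cross 180°.
Leg 3: +40.946° → +169.221°, shortest Δλ = 128.275° (east) — does not cross 180°.
Leg 4: +169.221° → +30.158°, shortest Δλ = -139.063° (west) — does not cross 180°.
Leg 5: +30.158° → -45.971°, shortest Δλ = -76.129° (west) — does not cross 180°.
Leg 6: -45.971° → -98.654°, shortest Δλ = -52.683° (west) — does not cross 180°.
Total crossings: 0.

0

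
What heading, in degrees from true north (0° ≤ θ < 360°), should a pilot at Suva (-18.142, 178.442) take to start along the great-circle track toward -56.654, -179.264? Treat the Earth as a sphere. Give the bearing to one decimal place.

Δλ = -179.264 − 178.442 = -357.706°; wrapped into (−180°, 180°]: 2.294°.
θ = atan2( sin Δλ · cos φ₂ , cos φ₁ · sin φ₂ − sin φ₁ · cos φ₂ · cos Δλ )
  = atan2(0.02200, -0.62282) = 177.977° → normalised to [0°, 360°): 177.977°.

178.0°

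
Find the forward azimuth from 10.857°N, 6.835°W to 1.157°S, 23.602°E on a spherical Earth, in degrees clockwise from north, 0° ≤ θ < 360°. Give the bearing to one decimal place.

109.8°

Δλ = 23.602 − -6.835 = 30.437°.
θ = atan2( sin Δλ · cos φ₂ , cos φ₁ · sin φ₂ − sin φ₁ · cos φ₂ · cos Δλ )
  = atan2(0.50649, -0.18220) = 109.785° → normalised to [0°, 360°): 109.785°.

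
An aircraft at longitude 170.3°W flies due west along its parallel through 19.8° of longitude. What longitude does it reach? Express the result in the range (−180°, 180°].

Start at -170.3°; shift −19.8° → -190.1°.
-190.1° lies outside (−180°, 180°]; add 360° → +169.9°.

169.9°E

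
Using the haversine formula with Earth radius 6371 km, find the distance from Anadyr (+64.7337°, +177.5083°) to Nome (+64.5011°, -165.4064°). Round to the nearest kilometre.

Δλ = -165.4064 − 177.5083 = -342.9147°; wrapped into (−180°, 180°]: 17.0853°.
Δφ = 64.5011 − 64.7337 = -0.2326°.
a = sin²(Δφ/2) + cos φ₁ · cos φ₂ · sin²(Δλ/2) = 0.004059.
c = 2·atan2(√a, √(1−a)) = 0.12750 rad → d = 6371·c ≈ 812.31 km.

812 km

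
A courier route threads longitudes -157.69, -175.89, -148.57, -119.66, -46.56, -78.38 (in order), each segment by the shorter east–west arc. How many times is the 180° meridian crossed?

0

Leg 1: -157.69° → -175.89°, shortest Δλ = -18.2° (west) — does not cross 180°.
Leg 2: -175.89° → -148.57°, shortest Δλ = 27.32° (east) — does not cross 180°.
Leg 3: -148.57° → -119.66°, shortest Δλ = 28.91° (east) — does not cross 180°.
Leg 4: -119.66° → -46.56°, shortest Δλ = 73.1° (east) — does not cross 180°.
Leg 5: -46.56° → -78.38°, shortest Δλ = -31.82° (west) — does not cross 180°.
Total crossings: 0.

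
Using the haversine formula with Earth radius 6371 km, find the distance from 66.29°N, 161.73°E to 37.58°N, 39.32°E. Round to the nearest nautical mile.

Δλ = 39.32 − 161.73 = -122.41°.
Δφ = 37.58 − 66.29 = -28.71°.
a = sin²(Δφ/2) + cos φ₁ · cos φ₂ · sin²(Δλ/2) = 0.306204.
c = 2·atan2(√a, √(1−a)) = 1.17278 rad → d = 6371·c ≈ 7471.77 km ≈ 4034.44 nmi.

4034 nmi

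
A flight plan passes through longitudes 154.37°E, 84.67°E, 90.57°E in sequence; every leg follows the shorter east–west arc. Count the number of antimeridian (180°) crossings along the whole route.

0

Leg 1: +154.37° → +84.67°, shortest Δλ = -69.7° (west) — does not cross 180°.
Leg 2: +84.67° → +90.57°, shortest Δλ = 5.9° (east) — does not cross 180°.
Total crossings: 0.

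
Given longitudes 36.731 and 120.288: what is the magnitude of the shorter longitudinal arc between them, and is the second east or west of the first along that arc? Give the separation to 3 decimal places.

Raw difference: 120.288 − 36.731 = 83.557°.
Normalise into (−180°, 180°]: 83.557° stays 83.557°.
Positive ⇒ the second point lies to the east; separation 83.557°.

83.557° east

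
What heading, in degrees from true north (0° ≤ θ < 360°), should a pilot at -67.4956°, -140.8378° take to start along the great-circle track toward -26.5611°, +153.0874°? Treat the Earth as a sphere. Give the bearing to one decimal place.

Δλ = 153.0874 − -140.8378 = 293.9252°; wrapped into (−180°, 180°]: -66.0748°.
θ = atan2( sin Δλ · cos φ₂ , cos φ₁ · sin φ₂ − sin φ₁ · cos φ₂ · cos Δλ )
  = atan2(-0.81760, 0.16397) = -78.660° → normalised to [0°, 360°): 281.340°.

281.3°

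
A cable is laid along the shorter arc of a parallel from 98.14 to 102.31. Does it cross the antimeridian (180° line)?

Signed shortest Δλ = ((102.31 − 98.14 + 180) mod 360) − 180 = 4.17°.
Going east by 4.17° from +98.14° reaches +102.31° without touching 180°.

No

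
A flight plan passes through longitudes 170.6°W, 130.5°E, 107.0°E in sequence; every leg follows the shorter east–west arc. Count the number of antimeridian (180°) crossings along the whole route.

1

Leg 1: -170.6° → +130.5°, shortest Δλ = -58.9° (west) — crosses 180°.
Leg 2: +130.5° → +107.0°, shortest Δλ = -23.5° (west) — does not cross 180°.
Total crossings: 1.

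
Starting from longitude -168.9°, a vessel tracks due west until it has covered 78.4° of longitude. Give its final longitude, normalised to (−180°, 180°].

+112.7°

Start at -168.9°; shift −78.4° → -247.3°.
-247.3° lies outside (−180°, 180°]; add 360° → +112.7°.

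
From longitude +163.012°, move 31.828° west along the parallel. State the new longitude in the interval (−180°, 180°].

Start at +163.012°; shift −31.828° → +131.184°.
+131.184° already lies in (−180°, 180°].

+131.184°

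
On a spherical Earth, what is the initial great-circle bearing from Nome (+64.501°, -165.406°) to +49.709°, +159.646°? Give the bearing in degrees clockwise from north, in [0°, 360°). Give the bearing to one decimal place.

Δλ = 159.646 − -165.406 = 325.052°; wrapped into (−180°, 180°]: -34.948°.
θ = atan2( sin Δλ · cos φ₂ , cos φ₁ · sin φ₂ − sin φ₁ · cos φ₂ · cos Δλ )
  = atan2(-0.37043, -0.15006) = -112.052° → normalised to [0°, 360°): 247.948°.

247.9°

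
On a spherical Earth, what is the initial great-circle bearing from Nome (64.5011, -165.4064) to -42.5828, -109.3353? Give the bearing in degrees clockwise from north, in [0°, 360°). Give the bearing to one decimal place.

Δλ = -109.3353 − -165.4064 = 56.0711°.
θ = atan2( sin Δλ · cos φ₂ , cos φ₁ · sin φ₂ − sin φ₁ · cos φ₂ · cos Δλ )
  = atan2(0.61093, -0.66224) = 137.308° → normalised to [0°, 360°): 137.308°.

137.3°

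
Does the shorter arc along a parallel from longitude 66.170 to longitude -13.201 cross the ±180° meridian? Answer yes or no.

Signed shortest Δλ = ((-13.201 − 66.170 + 180) mod 360) − 180 = -79.371°.
Going west by 79.371° from +66.170° reaches -13.201° without touching 180°.

No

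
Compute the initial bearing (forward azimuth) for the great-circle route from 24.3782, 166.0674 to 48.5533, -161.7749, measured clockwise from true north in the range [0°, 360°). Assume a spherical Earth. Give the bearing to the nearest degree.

38°

Δλ = -161.7749 − 166.0674 = -327.8423°; wrapped into (−180°, 180°]: 32.1577°.
θ = atan2( sin Δλ · cos φ₂ , cos φ₁ · sin φ₂ − sin φ₁ · cos φ₂ · cos Δλ )
  = atan2(0.35231, 0.45144) = 37.969° → normalised to [0°, 360°): 37.969°.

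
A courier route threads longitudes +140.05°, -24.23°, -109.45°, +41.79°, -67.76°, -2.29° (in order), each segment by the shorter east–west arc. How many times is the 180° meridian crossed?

Leg 1: +140.05° → -24.23°, shortest Δλ = -164.28° (west) — does not cross 180°.
Leg 2: -24.23° → -109.45°, shortest Δλ = -85.22° (west) — does not cross 180°.
Leg 3: -109.45° → +41.79°, shortest Δλ = 151.24° (east) — does not cross 180°.
Leg 4: +41.79° → -67.76°, shortest Δλ = -109.55° (west) — does not cross 180°.
Leg 5: -67.76° → -2.29°, shortest Δλ = 65.47° (east) — does not cross 180°.
Total crossings: 0.

0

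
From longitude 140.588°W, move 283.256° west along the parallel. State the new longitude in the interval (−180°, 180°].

63.844°W

Start at -140.588°; shift −283.256° → -423.844°.
-423.844° lies outside (−180°, 180°]; add 360° → -63.844°.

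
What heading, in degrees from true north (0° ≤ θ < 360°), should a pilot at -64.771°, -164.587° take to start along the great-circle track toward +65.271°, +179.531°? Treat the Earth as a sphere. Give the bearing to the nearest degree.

Δλ = 179.531 − -164.587 = 344.118°; wrapped into (−180°, 180°]: -15.882°.
θ = atan2( sin Δλ · cos φ₂ , cos φ₁ · sin φ₂ − sin φ₁ · cos φ₂ · cos Δλ )
  = atan2(-0.11448, 0.75113) = -8.666° → normalised to [0°, 360°): 351.334°.

351°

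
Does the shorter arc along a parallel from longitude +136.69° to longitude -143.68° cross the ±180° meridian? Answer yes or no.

Naïve |-143.68 − 136.69| = 280.37° > 180°, so the shorter arc goes the other way round — across 180°.
Signed shortest Δλ = ((-143.68 − 136.69 + 180) mod 360) − 180 = 79.63°.
Going east by 79.63° from +136.69° passes through 180° before reaching -143.68°.

Yes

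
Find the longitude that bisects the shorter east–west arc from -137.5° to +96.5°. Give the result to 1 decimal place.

Signed shortest Δλ from -137.5° to +96.5° is -126.0°.
Midpoint longitude = -137.5° + (-126.0°)/2 = -137.5° − 63.0° = -200.5°.
Normalise into (−180°, 180°]: +159.5°.
(The naïve average (-137.5 + +96.5)/2 = -20.5° is on the wrong side of the globe.)

+159.5°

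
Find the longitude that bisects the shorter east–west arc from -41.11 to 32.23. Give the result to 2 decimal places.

Signed shortest Δλ from -41.11° to +32.23° is +73.34°.
Midpoint longitude = -41.11° + (+73.34°)/2 = -41.11° + 36.67° = -4.44°.

-4.44°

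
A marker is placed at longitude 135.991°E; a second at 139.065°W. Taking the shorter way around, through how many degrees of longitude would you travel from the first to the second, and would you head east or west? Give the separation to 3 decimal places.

Raw difference: -139.065 − 135.991 = -275.056°.
Normalise into (−180°, 180°]: -275.056° + 360° = 84.944°.
Positive ⇒ the second point lies to the east; separation 84.944°.

84.944° east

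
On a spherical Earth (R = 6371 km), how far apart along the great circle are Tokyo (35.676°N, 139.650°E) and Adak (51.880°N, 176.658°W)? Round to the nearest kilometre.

3867 km

Δλ = -176.658 − 139.650 = -316.308°; wrapped into (−180°, 180°]: 43.692°.
Δφ = 51.880 − 35.676 = 16.204°.
a = sin²(Δφ/2) + cos φ₁ · cos φ₂ · sin²(Δλ/2) = 0.089299.
c = 2·atan2(√a, √(1−a)) = 0.60693 rad → d = 6371·c ≈ 3866.76 km.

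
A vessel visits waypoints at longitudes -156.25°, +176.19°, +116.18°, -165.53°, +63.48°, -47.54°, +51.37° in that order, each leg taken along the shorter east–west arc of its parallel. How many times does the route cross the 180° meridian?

Leg 1: -156.25° → +176.19°, shortest Δλ = -27.56° (west) — crosses 180°.
Leg 2: +176.19° → +116.18°, shortest Δλ = -60.01° (west) — does not cross 180°.
Leg 3: +116.18° → -165.53°, shortest Δλ = 78.29° (east) — crosses 180°.
Leg 4: -165.53° → +63.48°, shortest Δλ = -130.99° (west) — crosses 180°.
Leg 5: +63.48° → -47.54°, shortest Δλ = -111.02° (west) — does not cross 180°.
Leg 6: -47.54° → +51.37°, shortest Δλ = 98.91° (east) — does not cross 180°.
Total crossings: 3.

3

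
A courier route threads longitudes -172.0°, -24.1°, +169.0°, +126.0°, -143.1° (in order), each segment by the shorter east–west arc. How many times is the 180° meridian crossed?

Leg 1: -172.0° → -24.1°, shortest Δλ = 147.9° (east) — does not cross 180°.
Leg 2: -24.1° → +169.0°, shortest Δλ = -166.9° (west) — crosses 180°.
Leg 3: +169.0° → +126.0°, shortest Δλ = -43.0° (west) — does not cross 180°.
Leg 4: +126.0° → -143.1°, shortest Δλ = 90.9° (east) — crosses 180°.
Total crossings: 2.

2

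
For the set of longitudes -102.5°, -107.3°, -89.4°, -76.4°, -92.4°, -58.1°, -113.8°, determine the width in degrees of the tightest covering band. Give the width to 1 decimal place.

Sort the longitudes: -113.8°, -107.3°, -102.5°, -92.4°, -89.4°, -76.4°, -58.1°.
Eastward gaps between consecutive values (wrapping around): 6.5°, 4.8°, 10.1°, 3.0°, 13.0°, 18.3°, 304.3°.
Largest gap = 304.3° ⇒ minimal covering band is its complement: 360° − 304.3° = 55.7°.
Band runs from -113.8° eastward to -58.1°.

55.7°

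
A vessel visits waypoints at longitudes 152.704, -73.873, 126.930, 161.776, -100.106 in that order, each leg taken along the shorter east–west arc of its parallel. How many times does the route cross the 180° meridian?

Leg 1: +152.704° → -73.873°, shortest Δλ = 133.423° (east) — crosses 180°.
Leg 2: -73.873° → +126.930°, shortest Δλ = -159.197° (west) — crosses 180°.
Leg 3: +126.930° → +161.776°, shortest Δλ = 34.846° (east) — does not cross 180°.
Leg 4: +161.776° → -100.106°, shortest Δλ = 98.118° (east) — crosses 180°.
Total crossings: 3.

3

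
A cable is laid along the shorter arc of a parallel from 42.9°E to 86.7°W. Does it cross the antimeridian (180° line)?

Signed shortest Δλ = ((-86.7 − 42.9 + 180) mod 360) − 180 = -129.6°.
Going west by 129.6° from +42.9° reaches -86.7° without touching 180°.

No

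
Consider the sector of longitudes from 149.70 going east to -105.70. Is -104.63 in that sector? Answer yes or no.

No

Band width going east from +149.70° to -105.70°: ((-105.70 − 149.70) mod 360) = 104.60°.
Offset of -104.63° east of the west edge: ((-104.63 − 149.70) mod 360) = 105.67°.
105.67° > 104.60° ⇒ outside.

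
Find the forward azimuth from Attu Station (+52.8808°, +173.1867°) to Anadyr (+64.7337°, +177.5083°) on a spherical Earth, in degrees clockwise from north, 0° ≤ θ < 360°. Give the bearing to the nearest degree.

Δλ = 177.5083 − 173.1867 = 4.3216°.
θ = atan2( sin Δλ · cos φ₂ , cos φ₁ · sin φ₂ − sin φ₁ · cos φ₂ · cos Δλ )
  = atan2(0.03216, 0.20637) = 8.859° → normalised to [0°, 360°): 8.859°.

9°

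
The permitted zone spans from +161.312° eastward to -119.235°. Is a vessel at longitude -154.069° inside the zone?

Yes

Band width going east from +161.312° to -119.235°: ((-119.235 − 161.312) mod 360) = 79.453°.
Offset of -154.069° east of the west edge: ((-154.069 − 161.312) mod 360) = 44.619°.
44.619° ≤ 79.453° ⇒ inside.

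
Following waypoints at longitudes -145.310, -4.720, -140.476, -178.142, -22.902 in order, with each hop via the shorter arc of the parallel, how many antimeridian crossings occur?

0

Leg 1: -145.310° → -4.720°, shortest Δλ = 140.59° (east) — does not cross 180°.
Leg 2: -4.720° → -140.476°, shortest Δλ = -135.756° (west) — does not cross 180°.
Leg 3: -140.476° → -178.142°, shortest Δλ = -37.666° (west) — does not cross 180°.
Leg 4: -178.142° → -22.902°, shortest Δλ = 155.24° (east) — does not cross 180°.
Total crossings: 0.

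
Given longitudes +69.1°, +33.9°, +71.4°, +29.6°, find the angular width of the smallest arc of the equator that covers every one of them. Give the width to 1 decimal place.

41.8°

Sort the longitudes: +29.6°, +33.9°, +69.1°, +71.4°.
Eastward gaps between consecutive values (wrapping around): 4.3°, 35.2°, 2.3°, 318.2°.
Largest gap = 318.2° ⇒ minimal covering band is its complement: 360° − 318.2° = 41.8°.
Band runs from +29.6° eastward to +71.4°.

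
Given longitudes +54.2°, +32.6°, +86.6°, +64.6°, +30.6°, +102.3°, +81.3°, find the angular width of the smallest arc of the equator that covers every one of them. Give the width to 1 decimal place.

Sort the longitudes: +30.6°, +32.6°, +54.2°, +64.6°, +81.3°, +86.6°, +102.3°.
Eastward gaps between consecutive values (wrapping around): 2.0°, 21.6°, 10.4°, 16.7°, 5.3°, 15.7°, 288.3°.
Largest gap = 288.3° ⇒ minimal covering band is its complement: 360° − 288.3° = 71.7°.
Band runs from +30.6° eastward to +102.3°.

71.7°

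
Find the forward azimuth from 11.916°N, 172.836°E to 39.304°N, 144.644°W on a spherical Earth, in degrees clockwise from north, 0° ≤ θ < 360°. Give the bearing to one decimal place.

46.2°

Δλ = -144.644 − 172.836 = -317.480°; wrapped into (−180°, 180°]: 42.520°.
θ = atan2( sin Δλ · cos φ₂ , cos φ₁ · sin φ₂ − sin φ₁ · cos φ₂ · cos Δλ )
  = atan2(0.52297, 0.50203) = 46.170° → normalised to [0°, 360°): 46.170°.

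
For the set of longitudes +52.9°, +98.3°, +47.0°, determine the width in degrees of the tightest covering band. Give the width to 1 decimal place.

Sort the longitudes: +47.0°, +52.9°, +98.3°.
Eastward gaps between consecutive values (wrapping around): 5.9°, 45.4°, 308.7°.
Largest gap = 308.7° ⇒ minimal covering band is its complement: 360° − 308.7° = 51.3°.
Band runs from +47.0° eastward to +98.3°.

51.3°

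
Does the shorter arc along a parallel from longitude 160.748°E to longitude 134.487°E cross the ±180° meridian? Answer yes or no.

Signed shortest Δλ = ((134.487 − 160.748 + 180) mod 360) − 180 = -26.261°.
Going west by 26.261° from +160.748° reaches +134.487° without touching 180°.

No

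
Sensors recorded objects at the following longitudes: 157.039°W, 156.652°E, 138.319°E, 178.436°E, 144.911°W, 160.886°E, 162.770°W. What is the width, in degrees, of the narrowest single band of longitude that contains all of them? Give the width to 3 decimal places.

76.770°

Sort the longitudes: -162.770°, -157.039°, -144.911°, +138.319°, +156.652°, +160.886°, +178.436°.
Eastward gaps between consecutive values (wrapping around): 5.731°, 12.128°, 283.230°, 18.333°, 4.234°, 17.550°, 18.794°.
Largest gap = 283.230° ⇒ minimal covering band is its complement: 360° − 283.230° = 76.770°.
Band runs from +138.319° eastward to -144.911°, crossing the antimeridian.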